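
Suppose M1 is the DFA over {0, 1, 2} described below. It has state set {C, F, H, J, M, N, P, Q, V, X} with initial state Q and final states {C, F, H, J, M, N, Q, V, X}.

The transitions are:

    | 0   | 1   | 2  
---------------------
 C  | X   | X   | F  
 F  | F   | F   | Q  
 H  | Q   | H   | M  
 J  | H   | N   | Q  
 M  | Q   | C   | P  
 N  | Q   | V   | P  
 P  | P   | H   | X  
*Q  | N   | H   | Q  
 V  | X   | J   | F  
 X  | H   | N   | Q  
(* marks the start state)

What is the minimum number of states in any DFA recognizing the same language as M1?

Initial partition by acceptance: {C,F,H,J,M,N,Q,V,X} | {P}.
Split {C,F,H,J,M,N,Q,V,X} by δ(·,2) → {C,F,H,J,Q,V,X} and {M,N}.
Split {C,F,H,J,Q,V,X} by δ(·,0) → {C,F,H,J,V,X} and {Q}.
Split {C,F,H,J,V,X} by δ(·,0) → {C,F,J,V,X} and {H}.
Refine {C,F,J,V,X} on symbol 0: members go to different blocks, giving {C,F,V} and {J,X}.
On input 0, block {C,F,V} splits into {C,V} and {F}.
No further refinement is possible. Final partition (7 blocks): {C,V} | {P} | {M,N} | {Q} | {H} | {J,X} | {F}.

7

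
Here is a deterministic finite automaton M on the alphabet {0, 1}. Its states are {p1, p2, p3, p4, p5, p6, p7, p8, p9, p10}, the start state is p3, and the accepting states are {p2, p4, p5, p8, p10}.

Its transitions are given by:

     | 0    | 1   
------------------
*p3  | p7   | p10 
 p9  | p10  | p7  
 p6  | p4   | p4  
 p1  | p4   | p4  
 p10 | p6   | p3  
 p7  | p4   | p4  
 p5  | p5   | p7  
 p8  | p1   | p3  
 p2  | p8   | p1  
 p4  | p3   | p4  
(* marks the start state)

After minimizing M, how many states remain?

4

Reachable states from the start: {p3,p4,p6,p7,p10}. Unreachable: {p1,p2,p5,p8,p9} — drop them.
Initial partition by acceptance: {p4,p10} | {p3,p6,p7}.
Refine {p4,p10} on symbol 1: members go to different blocks, giving {p4} and {p10}.
Split {p3,p6,p7} by δ(·,0) → {p6,p7} and {p3}.
Stable partition: {p4} | {p6,p7} | {p10} | {p3} — 4 equivalence classes.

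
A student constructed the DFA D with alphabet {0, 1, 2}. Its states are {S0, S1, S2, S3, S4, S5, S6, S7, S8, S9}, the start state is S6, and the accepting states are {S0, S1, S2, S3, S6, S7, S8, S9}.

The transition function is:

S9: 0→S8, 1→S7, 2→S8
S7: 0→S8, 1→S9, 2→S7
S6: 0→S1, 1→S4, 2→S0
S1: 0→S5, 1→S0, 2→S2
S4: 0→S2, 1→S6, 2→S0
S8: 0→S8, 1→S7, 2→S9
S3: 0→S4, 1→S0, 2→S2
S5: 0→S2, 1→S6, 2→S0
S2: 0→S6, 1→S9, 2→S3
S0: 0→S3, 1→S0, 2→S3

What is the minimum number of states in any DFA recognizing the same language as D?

6

Initial partition by acceptance: {S0,S1,S2,S3,S6,S7,S8,S9} | {S4,S5}.
Refine {S0,S1,S2,S3,S6,S7,S8,S9} on symbol 0: members go to different blocks, giving {S0,S2,S6,S7,S8,S9} and {S1,S3}.
Split {S0,S2,S6,S7,S8,S9} by δ(·,0) → {S2,S7,S8,S9} and {S0,S6}.
Refine {S2,S7,S8,S9} on symbol 0: members go to different blocks, giving {S7,S8,S9} and {S2}.
On input 1, block {S0,S6} splits into {S0} and {S6}.
Stable partition: {S7,S8,S9} | {S4,S5} | {S1,S3} | {S0} | {S2} | {S6} — 6 equivalence classes.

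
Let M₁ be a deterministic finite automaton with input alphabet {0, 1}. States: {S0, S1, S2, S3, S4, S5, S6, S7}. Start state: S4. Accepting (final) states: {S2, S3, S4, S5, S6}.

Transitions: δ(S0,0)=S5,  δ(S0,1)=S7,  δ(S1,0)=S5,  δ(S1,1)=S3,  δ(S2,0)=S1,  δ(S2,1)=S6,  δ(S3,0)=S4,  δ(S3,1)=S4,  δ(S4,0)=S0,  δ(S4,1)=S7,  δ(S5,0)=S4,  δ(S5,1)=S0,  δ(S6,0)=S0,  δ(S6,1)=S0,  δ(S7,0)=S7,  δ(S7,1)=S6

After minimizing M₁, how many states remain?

First remove the unreachable states {S1,S2,S3}; 5 states remain.
Start with accepting vs non-accepting: {S4,S5,S6} | {S0,S7}.
Split {S4,S5,S6} by δ(·,0) → {S4,S6} and {S5}.
On input 0, block {S0,S7} splits into {S0} and {S7}.
Refine {S4,S6} on symbol 1: members go to different blocks, giving {S4} and {S6}.
The partition is now stable with 5 blocks: {S4} | {S0} | {S5} | {S7} | {S6}.

5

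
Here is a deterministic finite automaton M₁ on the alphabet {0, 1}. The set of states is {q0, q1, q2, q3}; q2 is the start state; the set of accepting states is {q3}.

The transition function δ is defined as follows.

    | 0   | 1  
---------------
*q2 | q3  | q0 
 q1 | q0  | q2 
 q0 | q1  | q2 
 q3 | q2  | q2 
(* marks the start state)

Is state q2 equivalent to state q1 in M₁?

Every state is reachable, so we keep all 4.
Initial partition by acceptance: {q3} | {q0,q1,q2}.
On input 0, block {q0,q1,q2} splits into {q0,q1} and {q2}.
Stable partition: {q3} | {q0,q1} | {q2} — 3 equivalence classes.
q2 and q1 end up in different blocks, so they are distinguishable. For instance, the string '0' is accepted from only q2.

No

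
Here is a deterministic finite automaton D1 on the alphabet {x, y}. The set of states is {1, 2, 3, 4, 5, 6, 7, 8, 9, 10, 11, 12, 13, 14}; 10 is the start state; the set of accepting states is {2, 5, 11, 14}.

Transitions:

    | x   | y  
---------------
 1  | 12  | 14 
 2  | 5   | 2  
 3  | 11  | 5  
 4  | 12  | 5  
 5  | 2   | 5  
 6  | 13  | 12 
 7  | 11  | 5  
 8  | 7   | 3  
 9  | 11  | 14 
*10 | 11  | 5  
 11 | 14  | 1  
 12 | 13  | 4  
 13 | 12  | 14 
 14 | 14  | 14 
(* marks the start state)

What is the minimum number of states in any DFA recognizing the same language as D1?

5

First remove the unreachable states {3,6,7,8,9}; 9 states remain.
Start with accepting vs non-accepting: {2,5,11,14} | {1,4,10,12,13}.
Split {2,5,11,14} by δ(·,y) → {2,5,14} and {11}.
Refine {1,4,10,12,13} on symbol x: members go to different blocks, giving {1,4,12,13} and {10}.
Split {1,4,12,13} by δ(·,y) → {1,4,13} and {12}.
No further refinement is possible. Final partition (5 blocks): {2,5,14} | {1,4,13} | {11} | {10} | {12}.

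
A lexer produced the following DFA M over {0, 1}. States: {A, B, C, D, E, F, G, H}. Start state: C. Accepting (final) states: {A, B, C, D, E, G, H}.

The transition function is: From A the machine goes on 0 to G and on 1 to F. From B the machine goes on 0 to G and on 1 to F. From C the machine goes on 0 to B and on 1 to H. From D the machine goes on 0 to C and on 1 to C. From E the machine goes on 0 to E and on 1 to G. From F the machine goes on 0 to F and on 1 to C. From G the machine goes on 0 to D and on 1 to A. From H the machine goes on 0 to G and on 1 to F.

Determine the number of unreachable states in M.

1

BFS from C reaches {A, B, C, D, F, G, H}; the 1 state(s) E are never visited.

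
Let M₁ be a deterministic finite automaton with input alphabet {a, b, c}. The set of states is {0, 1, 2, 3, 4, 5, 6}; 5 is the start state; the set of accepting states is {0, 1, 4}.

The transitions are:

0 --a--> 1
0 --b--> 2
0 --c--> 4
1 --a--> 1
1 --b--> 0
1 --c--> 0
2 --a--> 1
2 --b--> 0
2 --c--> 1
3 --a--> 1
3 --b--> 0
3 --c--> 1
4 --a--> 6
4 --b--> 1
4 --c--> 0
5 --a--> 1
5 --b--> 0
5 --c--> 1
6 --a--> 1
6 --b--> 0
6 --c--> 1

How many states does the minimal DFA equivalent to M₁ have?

4

First remove the unreachable states {3}; 6 states remain.
Start with accepting vs non-accepting: {0,1,4} | {2,5,6}.
Refine {0,1,4} on symbol a: members go to different blocks, giving {0,1} and {4}.
Split {0,1} by δ(·,b) → {0} and {1}.
Stable partition: {0} | {2,5,6} | {4} | {1} — 4 equivalence classes.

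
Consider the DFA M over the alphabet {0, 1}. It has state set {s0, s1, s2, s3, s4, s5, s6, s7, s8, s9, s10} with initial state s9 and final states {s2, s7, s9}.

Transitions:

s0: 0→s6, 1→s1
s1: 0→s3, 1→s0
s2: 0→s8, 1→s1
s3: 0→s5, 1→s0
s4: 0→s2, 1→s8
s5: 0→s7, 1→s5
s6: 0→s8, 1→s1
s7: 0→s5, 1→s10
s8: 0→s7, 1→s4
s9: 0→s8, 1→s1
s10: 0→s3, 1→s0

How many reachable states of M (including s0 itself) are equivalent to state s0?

All states are reachable from the start state.
Initial partition by acceptance: {s2,s7,s9} | {s0,s1,s3,s4,s5,s6,s8,s10}.
On input 0, block {s0,s1,s3,s4,s5,s6,s8,s10} splits into {s0,s1,s3,s6,s10} and {s4,s5,s8}.
On input 0, block {s0,s1,s3,s6,s10} splits into {s0,s1,s10} and {s3,s6}.
No further refinement is possible. Final partition (4 blocks): {s2,s7,s9} | {s0,s1,s10} | {s4,s5,s8} | {s3,s6}.
State s0 belongs to the block {s0,s1,s10}, which has 3 states.

3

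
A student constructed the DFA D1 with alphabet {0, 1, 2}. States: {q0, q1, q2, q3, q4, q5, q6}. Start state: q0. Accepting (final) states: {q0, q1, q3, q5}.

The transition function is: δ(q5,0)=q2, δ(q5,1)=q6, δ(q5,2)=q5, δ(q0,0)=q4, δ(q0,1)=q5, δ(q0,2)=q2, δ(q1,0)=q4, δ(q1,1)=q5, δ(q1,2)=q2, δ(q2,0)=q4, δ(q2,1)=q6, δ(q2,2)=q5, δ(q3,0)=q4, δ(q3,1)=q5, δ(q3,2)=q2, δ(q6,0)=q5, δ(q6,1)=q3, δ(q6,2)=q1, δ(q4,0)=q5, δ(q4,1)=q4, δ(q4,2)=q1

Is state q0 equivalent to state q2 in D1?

No

P0 = {q0,q1,q3,q5} | {q2,q4,q6}.
Split {q0,q1,q3,q5} by δ(·,1) → {q0,q1,q3} and {q5}.
On input 0, block {q2,q4,q6} splits into {q4,q6} and {q2}.
On input 1, block {q4,q6} splits into {q4} and {q6}.
No further refinement is possible. Final partition (5 blocks): {q0,q1,q3} | {q4} | {q5} | {q2} | {q6}.
q0 and q2 end up in different blocks, so they are distinguishable. For instance, the string 'ε' is accepted from only q0.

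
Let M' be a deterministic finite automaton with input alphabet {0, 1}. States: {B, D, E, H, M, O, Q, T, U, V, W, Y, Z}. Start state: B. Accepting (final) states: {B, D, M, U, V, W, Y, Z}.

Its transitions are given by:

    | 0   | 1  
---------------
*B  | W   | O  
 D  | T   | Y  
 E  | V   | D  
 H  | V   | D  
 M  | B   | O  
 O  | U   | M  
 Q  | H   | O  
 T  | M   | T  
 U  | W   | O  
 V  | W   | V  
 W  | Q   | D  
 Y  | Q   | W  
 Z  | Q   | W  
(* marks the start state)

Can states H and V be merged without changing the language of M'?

No

States {E,Z} cannot be reached from the start state, so discard them.
P0 = {B,D,M,U,V,W,Y} | {H,O,Q,T}.
Split {B,D,M,U,V,W,Y} by δ(·,0) → {B,M,U,V} and {D,W,Y}.
On input 0, block {B,M,U,V} splits into {B,U,V} and {M}.
Split {B,U,V} by δ(·,1) → {B,U} and {V}.
Split {H,O,Q,T} by δ(·,0) → {Q} and {T} and {H} and {O}.
Refine {D,W,Y} on symbol 0: members go to different blocks, giving {W,Y} and {D}.
Split {W,Y} by δ(·,1) → {W} and {Y}.
No further refinement is possible. Final partition (10 blocks): {B,U} | {Q} | {W} | {M} | {V} | {T} | {H} | {O} | {D} | {Y}.
H and V end up in different blocks, so they are distinguishable. For instance, the string 'ε' is accepted from only V.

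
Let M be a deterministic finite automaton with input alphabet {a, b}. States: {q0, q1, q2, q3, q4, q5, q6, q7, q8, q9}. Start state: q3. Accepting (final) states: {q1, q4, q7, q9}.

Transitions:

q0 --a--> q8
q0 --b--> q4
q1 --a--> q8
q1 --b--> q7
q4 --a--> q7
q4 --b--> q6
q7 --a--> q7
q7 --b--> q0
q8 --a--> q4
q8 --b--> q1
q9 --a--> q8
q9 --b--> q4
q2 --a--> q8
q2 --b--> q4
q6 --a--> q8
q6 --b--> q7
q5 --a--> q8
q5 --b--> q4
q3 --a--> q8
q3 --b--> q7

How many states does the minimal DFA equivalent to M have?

4

First remove the unreachable states {q2,q5,q9}; 7 states remain.
P0 = {q1,q4,q7} | {q0,q3,q6,q8}.
Refine {q1,q4,q7} on symbol a: members go to different blocks, giving {q4,q7} and {q1}.
On input a, block {q0,q3,q6,q8} splits into {q0,q3,q6} and {q8}.
Stable partition: {q4,q7} | {q0,q3,q6} | {q1} | {q8} — 4 equivalence classes.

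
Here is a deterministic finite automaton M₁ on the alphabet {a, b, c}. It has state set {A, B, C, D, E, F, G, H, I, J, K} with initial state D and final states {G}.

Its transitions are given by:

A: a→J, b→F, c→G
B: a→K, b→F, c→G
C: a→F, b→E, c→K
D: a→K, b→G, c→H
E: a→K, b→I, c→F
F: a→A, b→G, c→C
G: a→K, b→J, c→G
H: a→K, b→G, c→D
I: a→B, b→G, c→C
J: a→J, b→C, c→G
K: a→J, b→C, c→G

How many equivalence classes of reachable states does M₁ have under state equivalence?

P0 = {G} | {A,B,C,D,E,F,H,I,J,K}.
Refine {A,B,C,D,E,F,H,I,J,K} on symbol b: members go to different blocks, giving {A,B,C,E,J,K} and {D,F,H,I}.
Refine {A,B,C,E,J,K} on symbol a: members go to different blocks, giving {A,B,E,J,K} and {C}.
Refine {A,B,E,J,K} on symbol b: members go to different blocks, giving {A,B,E} and {J,K}.
Split {A,B,E} by δ(·,c) → {A,B} and {E}.
Refine {D,F,H,I} on symbol a: members go to different blocks, giving {D,H} and {F,I}.
No further refinement is possible. Final partition (7 blocks): {G} | {A,B} | {D,H} | {C} | {J,K} | {E} | {F,I}.

7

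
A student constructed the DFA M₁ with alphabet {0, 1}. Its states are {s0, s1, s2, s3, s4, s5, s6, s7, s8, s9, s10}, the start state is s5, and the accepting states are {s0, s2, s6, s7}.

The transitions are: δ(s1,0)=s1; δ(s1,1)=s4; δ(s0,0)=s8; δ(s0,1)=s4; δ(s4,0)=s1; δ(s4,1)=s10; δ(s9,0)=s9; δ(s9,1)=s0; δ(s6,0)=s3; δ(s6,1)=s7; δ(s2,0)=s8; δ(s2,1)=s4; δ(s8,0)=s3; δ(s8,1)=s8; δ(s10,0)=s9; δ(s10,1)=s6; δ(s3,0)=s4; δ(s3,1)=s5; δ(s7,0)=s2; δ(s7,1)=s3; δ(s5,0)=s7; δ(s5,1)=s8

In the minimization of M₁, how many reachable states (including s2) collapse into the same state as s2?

2

Every state is reachable, so we keep all 11.
Start with accepting vs non-accepting: {s0,s2,s6,s7} | {s1,s3,s4,s5,s8,s9,s10}.
Refine {s0,s2,s6,s7} on symbol 0: members go to different blocks, giving {s0,s2,s6} and {s7}.
On input 1, block {s0,s2,s6} splits into {s0,s2} and {s6}.
Refine {s1,s3,s4,s5,s8,s9,s10} on symbol 0: members go to different blocks, giving {s1,s3,s4,s8,s9,s10} and {s5}.
On input 1, block {s1,s3,s4,s8,s9,s10} splits into {s1,s4,s8} and {s3} and {s9} and {s10}.
Refine {s1,s4,s8} on symbol 0: members go to different blocks, giving {s1,s4} and {s8}.
On input 1, block {s1,s4} splits into {s1} and {s4}.
Stable partition: {s0,s2} | {s1} | {s7} | {s6} | {s5} | {s3} | {s9} | {s10} | {s8} | {s4} — 10 equivalence classes.
The equivalence class containing s2 is {s0,s2}, of size 2.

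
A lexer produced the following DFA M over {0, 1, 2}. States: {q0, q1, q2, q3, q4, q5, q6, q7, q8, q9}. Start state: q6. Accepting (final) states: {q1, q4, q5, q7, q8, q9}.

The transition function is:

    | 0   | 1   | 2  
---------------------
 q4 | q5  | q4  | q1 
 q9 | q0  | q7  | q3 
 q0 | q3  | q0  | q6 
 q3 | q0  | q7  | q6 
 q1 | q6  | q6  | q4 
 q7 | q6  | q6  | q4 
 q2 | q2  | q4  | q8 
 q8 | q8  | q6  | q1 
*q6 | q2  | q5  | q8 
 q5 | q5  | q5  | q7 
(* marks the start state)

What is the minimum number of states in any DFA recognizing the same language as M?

4

First remove the unreachable states {q0,q3,q9}; 7 states remain.
Start with accepting vs non-accepting: {q1,q4,q5,q7,q8} | {q2,q6}.
Refine {q1,q4,q5,q7,q8} on symbol 0: members go to different blocks, giving {q4,q5,q8} and {q1,q7}.
On input 1, block {q4,q5,q8} splits into {q4,q5} and {q8}.
No further refinement is possible. Final partition (4 blocks): {q4,q5} | {q2,q6} | {q1,q7} | {q8}.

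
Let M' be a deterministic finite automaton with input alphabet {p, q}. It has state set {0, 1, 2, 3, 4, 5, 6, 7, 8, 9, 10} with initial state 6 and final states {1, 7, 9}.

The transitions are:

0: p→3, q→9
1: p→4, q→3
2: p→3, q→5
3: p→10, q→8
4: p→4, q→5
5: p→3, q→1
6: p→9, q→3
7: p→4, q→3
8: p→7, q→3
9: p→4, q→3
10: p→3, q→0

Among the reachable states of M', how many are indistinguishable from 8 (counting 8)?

States {2} cannot be reached from the start state, so discard them.
Initial partition by acceptance: {1,7,9} | {0,3,4,5,6,8,10}.
Split {0,3,4,5,6,8,10} by δ(·,p) → {0,3,4,5,10} and {6,8}.
On input q, block {0,3,4,5,10} splits into {0,5} and {4,10} and {3}.
On input p, block {4,10} splits into {4} and {10}.
Stable partition: {1,7,9} | {0,5} | {6,8} | {4} | {3} | {10} — 6 equivalence classes.
The equivalence class containing 8 is {6,8}, of size 2.

2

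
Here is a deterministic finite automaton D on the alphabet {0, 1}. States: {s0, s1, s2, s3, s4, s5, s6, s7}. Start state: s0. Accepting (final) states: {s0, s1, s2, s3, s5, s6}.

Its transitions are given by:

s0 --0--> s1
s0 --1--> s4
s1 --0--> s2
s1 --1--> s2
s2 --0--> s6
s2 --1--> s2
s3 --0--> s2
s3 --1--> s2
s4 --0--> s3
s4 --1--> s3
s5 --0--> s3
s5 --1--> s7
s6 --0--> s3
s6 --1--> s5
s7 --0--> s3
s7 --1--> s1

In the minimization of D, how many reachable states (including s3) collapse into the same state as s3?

Start with accepting vs non-accepting: {s0,s1,s2,s3,s5,s6} | {s4,s7}.
Split {s0,s1,s2,s3,s5,s6} by δ(·,1) → {s1,s2,s3,s6} and {s0,s5}.
Split {s1,s2,s3,s6} by δ(·,1) → {s1,s2,s3} and {s6}.
Refine {s1,s2,s3} on symbol 0: members go to different blocks, giving {s1,s3} and {s2}.
No further refinement is possible. Final partition (5 blocks): {s1,s3} | {s4,s7} | {s0,s5} | {s6} | {s2}.
The equivalence class containing s3 is {s1,s3}, of size 2.

2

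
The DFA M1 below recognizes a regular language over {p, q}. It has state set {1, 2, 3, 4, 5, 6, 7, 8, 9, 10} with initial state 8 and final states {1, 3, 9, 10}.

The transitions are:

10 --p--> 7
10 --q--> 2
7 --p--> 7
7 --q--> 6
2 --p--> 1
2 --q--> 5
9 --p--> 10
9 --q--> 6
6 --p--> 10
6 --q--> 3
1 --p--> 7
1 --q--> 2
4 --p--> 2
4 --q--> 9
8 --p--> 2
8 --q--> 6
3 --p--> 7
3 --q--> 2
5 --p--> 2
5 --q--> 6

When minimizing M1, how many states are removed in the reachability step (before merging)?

No path from 8 leads to 4, 9; the other 8 states are all reachable.

2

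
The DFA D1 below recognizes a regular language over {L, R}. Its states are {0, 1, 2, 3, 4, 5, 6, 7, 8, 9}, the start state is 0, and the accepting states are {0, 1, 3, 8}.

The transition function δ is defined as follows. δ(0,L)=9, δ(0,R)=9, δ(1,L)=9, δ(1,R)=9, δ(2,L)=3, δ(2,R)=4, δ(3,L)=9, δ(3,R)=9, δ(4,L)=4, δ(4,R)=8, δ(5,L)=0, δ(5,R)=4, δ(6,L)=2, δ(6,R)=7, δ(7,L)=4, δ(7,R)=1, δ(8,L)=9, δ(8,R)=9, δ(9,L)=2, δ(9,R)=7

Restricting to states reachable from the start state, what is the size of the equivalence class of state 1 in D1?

4

First remove the unreachable states {5,6}; 8 states remain.
Initial partition by acceptance: {0,1,3,8} | {2,4,7,9}.
Refine {2,4,7,9} on symbol L: members go to different blocks, giving {4,7,9} and {2}.
On input L, block {4,7,9} splits into {4,7} and {9}.
No further refinement is possible. Final partition (4 blocks): {0,1,3,8} | {4,7} | {2} | {9}.
State 1 belongs to the block {0,1,3,8}, which has 4 states.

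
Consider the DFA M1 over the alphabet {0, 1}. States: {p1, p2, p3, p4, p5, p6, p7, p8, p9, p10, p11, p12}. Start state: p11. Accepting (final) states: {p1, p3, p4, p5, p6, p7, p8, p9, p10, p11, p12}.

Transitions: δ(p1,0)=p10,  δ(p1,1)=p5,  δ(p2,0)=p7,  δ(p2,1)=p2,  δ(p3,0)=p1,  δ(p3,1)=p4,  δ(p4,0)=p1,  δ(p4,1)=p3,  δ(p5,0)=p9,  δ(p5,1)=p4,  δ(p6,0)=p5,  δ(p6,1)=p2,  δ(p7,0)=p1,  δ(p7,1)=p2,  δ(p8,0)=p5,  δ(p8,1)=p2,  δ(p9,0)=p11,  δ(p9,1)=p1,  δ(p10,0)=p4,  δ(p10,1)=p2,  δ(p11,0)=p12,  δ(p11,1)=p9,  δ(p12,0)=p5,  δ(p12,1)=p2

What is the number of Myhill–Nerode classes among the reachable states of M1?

First remove the unreachable states {p6,p8}; 10 states remain.
Initial partition by acceptance: {p1,p3,p4,p5,p7,p9,p10,p11,p12} | {p2}.
Refine {p1,p3,p4,p5,p7,p9,p10,p11,p12} on symbol 1: members go to different blocks, giving {p1,p3,p4,p5,p9,p11} and {p7,p10,p12}.
Refine {p1,p3,p4,p5,p9,p11} on symbol 0: members go to different blocks, giving {p3,p4,p5,p9} and {p1,p11}.
Split {p3,p4,p5,p9} by δ(·,0) → {p3,p4,p9} and {p5}.
On input 1, block {p3,p4,p9} splits into {p3,p4} and {p9}.
Refine {p7,p10,p12} on symbol 0: members go to different blocks, giving {p7} and {p10} and {p12}.
On input 0, block {p1,p11} splits into {p1} and {p11}.
The partition is now stable with 9 blocks: {p3,p4} | {p2} | {p7} | {p1} | {p5} | {p9} | {p10} | {p12} | {p11}.

9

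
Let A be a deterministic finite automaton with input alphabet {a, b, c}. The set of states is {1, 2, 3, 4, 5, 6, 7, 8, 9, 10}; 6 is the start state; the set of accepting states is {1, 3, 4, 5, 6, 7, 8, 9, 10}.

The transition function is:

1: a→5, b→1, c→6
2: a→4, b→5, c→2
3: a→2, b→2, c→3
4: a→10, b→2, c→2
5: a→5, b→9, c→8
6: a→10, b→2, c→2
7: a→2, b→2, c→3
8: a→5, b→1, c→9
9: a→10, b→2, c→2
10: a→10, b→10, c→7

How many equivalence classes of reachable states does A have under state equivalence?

6

P0 = {1,3,4,5,6,7,8,9,10} | {2}.
On input a, block {1,3,4,5,6,7,8,9,10} splits into {1,4,5,6,8,9,10} and {3,7}.
Refine {1,4,5,6,8,9,10} on symbol b: members go to different blocks, giving {1,5,8,10} and {4,6,9}.
Split {1,5,8,10} by δ(·,b) → {1,8,10} and {5}.
On input a, block {1,8,10} splits into {1,8} and {10}.
The partition is now stable with 6 blocks: {1,8} | {2} | {3,7} | {4,6,9} | {5} | {10}.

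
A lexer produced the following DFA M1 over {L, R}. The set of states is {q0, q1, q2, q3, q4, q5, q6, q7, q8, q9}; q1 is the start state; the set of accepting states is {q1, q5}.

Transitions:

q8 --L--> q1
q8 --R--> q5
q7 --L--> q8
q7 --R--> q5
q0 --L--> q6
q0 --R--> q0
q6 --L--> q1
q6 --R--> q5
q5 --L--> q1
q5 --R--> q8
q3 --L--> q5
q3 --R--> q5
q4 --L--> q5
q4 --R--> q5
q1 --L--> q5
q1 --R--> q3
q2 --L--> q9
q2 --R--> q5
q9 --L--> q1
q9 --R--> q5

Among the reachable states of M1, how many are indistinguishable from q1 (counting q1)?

Reachable states from the start: {q1,q3,q5,q8}. Unreachable: {q0,q2,q4,q6,q7,q9} — drop them.
Initial partition by acceptance: {q1,q5} | {q3,q8}.
No further refinement is possible. Final partition (2 blocks): {q1,q5} | {q3,q8}.
The equivalence class containing q1 is {q1,q5}, of size 2.

2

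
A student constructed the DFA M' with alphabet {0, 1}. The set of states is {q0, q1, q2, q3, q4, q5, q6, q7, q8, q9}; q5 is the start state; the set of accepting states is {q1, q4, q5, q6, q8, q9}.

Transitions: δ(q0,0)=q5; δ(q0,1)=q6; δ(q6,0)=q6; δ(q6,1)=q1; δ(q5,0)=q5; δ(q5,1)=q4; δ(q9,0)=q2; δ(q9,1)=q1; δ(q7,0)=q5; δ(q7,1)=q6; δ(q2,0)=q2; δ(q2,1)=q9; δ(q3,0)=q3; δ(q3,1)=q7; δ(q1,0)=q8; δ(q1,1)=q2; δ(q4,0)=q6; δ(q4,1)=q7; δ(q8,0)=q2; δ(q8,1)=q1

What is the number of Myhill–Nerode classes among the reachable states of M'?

7

First remove the unreachable states {q0,q3}; 8 states remain.
Start with accepting vs non-accepting: {q1,q4,q5,q6,q8,q9} | {q2,q7}.
Refine {q1,q4,q5,q6,q8,q9} on symbol 0: members go to different blocks, giving {q1,q4,q5,q6} and {q8,q9}.
On input 0, block {q1,q4,q5,q6} splits into {q4,q5,q6} and {q1}.
On input 1, block {q4,q5,q6} splits into {q4} and {q5} and {q6}.
On input 0, block {q2,q7} splits into {q2} and {q7}.
No further refinement is possible. Final partition (7 blocks): {q4} | {q2} | {q8,q9} | {q1} | {q5} | {q6} | {q7}.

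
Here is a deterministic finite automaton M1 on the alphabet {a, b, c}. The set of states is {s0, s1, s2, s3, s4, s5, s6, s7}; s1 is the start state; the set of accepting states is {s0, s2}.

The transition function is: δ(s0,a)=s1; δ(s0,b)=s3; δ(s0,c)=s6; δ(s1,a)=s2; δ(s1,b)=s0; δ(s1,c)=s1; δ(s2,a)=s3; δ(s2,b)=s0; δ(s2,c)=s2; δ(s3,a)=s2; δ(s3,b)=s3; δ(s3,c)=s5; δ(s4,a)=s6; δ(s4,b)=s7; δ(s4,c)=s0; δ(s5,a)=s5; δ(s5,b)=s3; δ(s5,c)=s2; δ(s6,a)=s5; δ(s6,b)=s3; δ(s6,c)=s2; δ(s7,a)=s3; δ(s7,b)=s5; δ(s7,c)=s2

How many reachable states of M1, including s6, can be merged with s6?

Reachable states from the start: {s0,s1,s2,s3,s5,s6}. Unreachable: {s4,s7} — drop them.
P0 = {s0,s2} | {s1,s3,s5,s6}.
On input b, block {s0,s2} splits into {s0} and {s2}.
Split {s1,s3,s5,s6} by δ(·,a) → {s1,s3} and {s5,s6}.
Refine {s1,s3} on symbol b: members go to different blocks, giving {s1} and {s3}.
The partition is now stable with 5 blocks: {s0} | {s1} | {s2} | {s5,s6} | {s3}.
State s6 belongs to the block {s5,s6}, which has 2 states.

2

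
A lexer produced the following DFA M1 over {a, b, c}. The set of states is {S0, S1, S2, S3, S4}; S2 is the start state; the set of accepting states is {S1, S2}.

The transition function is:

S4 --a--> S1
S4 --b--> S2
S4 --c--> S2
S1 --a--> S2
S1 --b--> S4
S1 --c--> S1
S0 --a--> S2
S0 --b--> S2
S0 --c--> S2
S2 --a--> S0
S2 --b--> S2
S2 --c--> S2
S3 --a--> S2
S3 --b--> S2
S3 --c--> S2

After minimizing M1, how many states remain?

2

States {S1,S3,S4} cannot be reached from the start state, so discard them.
Initial partition by acceptance: {S2} | {S0}.
The partition is now stable with 2 blocks: {S2} | {S0}.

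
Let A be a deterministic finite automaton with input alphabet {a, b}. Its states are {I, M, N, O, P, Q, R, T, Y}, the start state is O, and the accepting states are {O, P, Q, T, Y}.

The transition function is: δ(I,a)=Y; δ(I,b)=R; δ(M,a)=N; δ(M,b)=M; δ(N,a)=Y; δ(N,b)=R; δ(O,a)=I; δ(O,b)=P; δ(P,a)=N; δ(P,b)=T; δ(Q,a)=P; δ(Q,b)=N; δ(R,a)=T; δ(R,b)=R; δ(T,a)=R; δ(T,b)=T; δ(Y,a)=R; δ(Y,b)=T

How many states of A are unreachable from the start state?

2

Starting at O and following transitions, the reachable set is {I, N, O, P, R, T, Y}. That leaves M, Q unreachable — 2 in total.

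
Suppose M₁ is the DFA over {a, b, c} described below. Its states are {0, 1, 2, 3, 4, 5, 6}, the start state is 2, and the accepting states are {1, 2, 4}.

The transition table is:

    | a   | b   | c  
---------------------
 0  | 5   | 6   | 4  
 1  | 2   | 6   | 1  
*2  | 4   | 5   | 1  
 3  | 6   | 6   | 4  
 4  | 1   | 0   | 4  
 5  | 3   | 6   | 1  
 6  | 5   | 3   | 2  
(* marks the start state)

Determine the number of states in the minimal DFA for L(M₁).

All states are reachable from the start state.
P0 = {1,2,4} | {0,3,5,6}.
The partition is now stable with 2 blocks: {1,2,4} | {0,3,5,6}.

2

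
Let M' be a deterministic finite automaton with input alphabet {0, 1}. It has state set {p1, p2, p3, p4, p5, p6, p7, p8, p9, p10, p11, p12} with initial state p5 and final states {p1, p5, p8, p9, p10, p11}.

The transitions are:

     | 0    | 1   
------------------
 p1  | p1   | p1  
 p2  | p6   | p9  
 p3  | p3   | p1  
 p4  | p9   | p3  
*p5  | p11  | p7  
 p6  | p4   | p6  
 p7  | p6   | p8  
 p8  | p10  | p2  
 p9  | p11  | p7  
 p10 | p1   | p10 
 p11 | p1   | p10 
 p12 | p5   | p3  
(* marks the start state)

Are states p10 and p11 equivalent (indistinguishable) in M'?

Reachable states from the start: {p1,p2,p3,p4,p5,p6,p7,p8,p9,p10,p11}. Unreachable: {p12} — drop them.
P0 = {p1,p5,p8,p9,p10,p11} | {p2,p3,p4,p6,p7}.
On input 1, block {p1,p5,p8,p9,p10,p11} splits into {p1,p10,p11} and {p5,p8,p9}.
Split {p2,p3,p4,p6,p7} by δ(·,0) → {p2,p3,p6,p7} and {p4}.
Refine {p2,p3,p6,p7} on symbol 0: members go to different blocks, giving {p2,p3,p7} and {p6}.
Split {p2,p3,p7} by δ(·,0) → {p2,p7} and {p3}.
Stable partition: {p1,p10,p11} | {p2,p7} | {p5,p8,p9} | {p4} | {p6} | {p3} — 6 equivalence classes.
p10 and p11 lie in the same block of the stable partition, so they are equivalent — no string distinguishes them.

Yes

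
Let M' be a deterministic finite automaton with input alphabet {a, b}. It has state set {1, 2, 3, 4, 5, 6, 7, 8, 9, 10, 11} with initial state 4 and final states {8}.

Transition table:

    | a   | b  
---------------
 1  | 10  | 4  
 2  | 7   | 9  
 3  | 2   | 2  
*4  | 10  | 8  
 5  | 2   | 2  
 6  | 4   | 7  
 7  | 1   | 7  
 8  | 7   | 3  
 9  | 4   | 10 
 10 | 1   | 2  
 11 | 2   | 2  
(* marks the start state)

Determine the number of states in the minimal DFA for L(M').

Reachable states from the start: {1,2,3,4,7,8,9,10}. Unreachable: {5,6,11} — drop them.
Initial partition by acceptance: {8} | {1,2,3,4,7,9,10}.
On input b, block {1,2,3,4,7,9,10} splits into {1,2,3,7,9,10} and {4}.
Refine {1,2,3,7,9,10} on symbol a: members go to different blocks, giving {1,2,3,7,10} and {9}.
Refine {1,2,3,7,10} on symbol b: members go to different blocks, giving {3,7,10} and {1} and {2}.
Split {3,7,10} by δ(·,a) → {7,10} and {3}.
Refine {7,10} on symbol b: members go to different blocks, giving {7} and {10}.
The partition is now stable with 8 blocks: {8} | {7} | {4} | {9} | {1} | {2} | {3} | {10}.

8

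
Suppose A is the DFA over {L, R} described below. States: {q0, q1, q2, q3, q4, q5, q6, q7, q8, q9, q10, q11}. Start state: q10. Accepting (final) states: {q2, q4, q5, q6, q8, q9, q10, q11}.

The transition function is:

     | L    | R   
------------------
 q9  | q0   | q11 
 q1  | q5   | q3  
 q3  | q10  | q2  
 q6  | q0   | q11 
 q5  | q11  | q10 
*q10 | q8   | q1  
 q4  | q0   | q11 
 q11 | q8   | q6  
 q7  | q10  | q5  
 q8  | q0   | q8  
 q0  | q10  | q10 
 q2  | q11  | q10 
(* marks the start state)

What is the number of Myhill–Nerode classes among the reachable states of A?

8

States {q4,q7,q9} cannot be reached from the start state, so discard them.
Start with accepting vs non-accepting: {q2,q5,q6,q8,q10,q11} | {q0,q1,q3}.
Refine {q2,q5,q6,q8,q10,q11} on symbol L: members go to different blocks, giving {q2,q5,q10,q11} and {q6,q8}.
Split {q2,q5,q10,q11} by δ(·,L) → {q2,q5} and {q10,q11}.
On input L, block {q0,q1,q3} splits into {q0,q3} and {q1}.
Split {q0,q3} by δ(·,R) → {q0} and {q3}.
On input R, block {q6,q8} splits into {q6} and {q8}.
Split {q10,q11} by δ(·,R) → {q10} and {q11}.
The partition is now stable with 8 blocks: {q2,q5} | {q0} | {q6} | {q10} | {q1} | {q3} | {q8} | {q11}.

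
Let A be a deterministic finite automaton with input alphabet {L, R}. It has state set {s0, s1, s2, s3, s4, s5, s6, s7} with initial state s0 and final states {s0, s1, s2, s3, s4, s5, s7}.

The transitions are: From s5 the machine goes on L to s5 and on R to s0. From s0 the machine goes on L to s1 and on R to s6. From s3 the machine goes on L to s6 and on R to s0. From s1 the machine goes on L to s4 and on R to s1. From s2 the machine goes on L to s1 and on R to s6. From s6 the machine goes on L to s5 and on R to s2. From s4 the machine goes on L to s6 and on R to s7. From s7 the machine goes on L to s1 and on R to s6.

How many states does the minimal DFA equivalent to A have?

Reachable states from the start: {s0,s1,s2,s4,s5,s6,s7}. Unreachable: {s3} — drop them.
Initial partition by acceptance: {s0,s1,s2,s4,s5,s7} | {s6}.
Split {s0,s1,s2,s4,s5,s7} by δ(·,L) → {s0,s1,s2,s5,s7} and {s4}.
Refine {s0,s1,s2,s5,s7} on symbol L: members go to different blocks, giving {s0,s2,s5,s7} and {s1}.
Split {s0,s2,s5,s7} by δ(·,L) → {s0,s2,s7} and {s5}.
No further refinement is possible. Final partition (5 blocks): {s0,s2,s7} | {s6} | {s4} | {s1} | {s5}.

5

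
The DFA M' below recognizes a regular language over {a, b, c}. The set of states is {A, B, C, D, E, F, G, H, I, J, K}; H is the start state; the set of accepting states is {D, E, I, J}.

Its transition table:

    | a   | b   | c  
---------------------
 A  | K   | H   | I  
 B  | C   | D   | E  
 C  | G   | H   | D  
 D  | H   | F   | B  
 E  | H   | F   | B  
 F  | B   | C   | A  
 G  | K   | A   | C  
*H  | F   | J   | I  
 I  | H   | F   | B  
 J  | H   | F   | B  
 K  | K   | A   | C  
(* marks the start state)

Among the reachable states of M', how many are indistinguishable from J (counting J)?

4

Every state is reachable, so we keep all 11.
Initial partition by acceptance: {D,E,I,J} | {A,B,C,F,G,H,K}.
Split {A,B,C,F,G,H,K} by δ(·,b) → {A,C,F,G,K} and {B,H}.
Split {A,C,F,G,K} by δ(·,a) → {A,C,G,K} and {F}.
On input b, block {A,C,G,K} splits into {A,C} and {G,K}.
Refine {B,H} on symbol a: members go to different blocks, giving {B} and {H}.
The partition is now stable with 6 blocks: {D,E,I,J} | {A,C} | {B} | {F} | {G,K} | {H}.
The equivalence class containing J is {D,E,I,J}, of size 4.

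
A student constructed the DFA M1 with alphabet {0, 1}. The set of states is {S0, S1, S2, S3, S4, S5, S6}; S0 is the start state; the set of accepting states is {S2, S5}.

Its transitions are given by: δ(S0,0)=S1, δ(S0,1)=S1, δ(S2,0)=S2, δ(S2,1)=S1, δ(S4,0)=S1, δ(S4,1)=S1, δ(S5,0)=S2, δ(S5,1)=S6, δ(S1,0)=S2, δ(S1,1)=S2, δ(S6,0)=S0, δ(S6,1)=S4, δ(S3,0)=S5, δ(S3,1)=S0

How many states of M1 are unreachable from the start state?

4

Starting at S0 and following transitions, the reachable set is {S0, S1, S2}. That leaves S3, S4, S5, S6 unreachable — 4 in total.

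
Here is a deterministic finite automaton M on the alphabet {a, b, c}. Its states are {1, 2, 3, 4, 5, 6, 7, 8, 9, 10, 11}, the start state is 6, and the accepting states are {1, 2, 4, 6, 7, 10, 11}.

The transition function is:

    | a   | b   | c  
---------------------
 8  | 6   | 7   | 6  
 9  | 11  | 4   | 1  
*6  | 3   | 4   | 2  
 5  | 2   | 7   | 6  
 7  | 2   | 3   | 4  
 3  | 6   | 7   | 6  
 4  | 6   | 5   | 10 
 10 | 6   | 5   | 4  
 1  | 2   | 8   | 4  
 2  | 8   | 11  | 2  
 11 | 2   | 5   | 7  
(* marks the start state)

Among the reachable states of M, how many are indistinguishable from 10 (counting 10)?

States {1,9} cannot be reached from the start state, so discard them.
Initial partition by acceptance: {2,4,6,7,10,11} | {3,5,8}.
Split {2,4,6,7,10,11} by δ(·,a) → {4,7,10,11} and {2,6}.
The partition is now stable with 3 blocks: {4,7,10,11} | {3,5,8} | {2,6}.
State 10 belongs to the block {4,7,10,11}, which has 4 states.

4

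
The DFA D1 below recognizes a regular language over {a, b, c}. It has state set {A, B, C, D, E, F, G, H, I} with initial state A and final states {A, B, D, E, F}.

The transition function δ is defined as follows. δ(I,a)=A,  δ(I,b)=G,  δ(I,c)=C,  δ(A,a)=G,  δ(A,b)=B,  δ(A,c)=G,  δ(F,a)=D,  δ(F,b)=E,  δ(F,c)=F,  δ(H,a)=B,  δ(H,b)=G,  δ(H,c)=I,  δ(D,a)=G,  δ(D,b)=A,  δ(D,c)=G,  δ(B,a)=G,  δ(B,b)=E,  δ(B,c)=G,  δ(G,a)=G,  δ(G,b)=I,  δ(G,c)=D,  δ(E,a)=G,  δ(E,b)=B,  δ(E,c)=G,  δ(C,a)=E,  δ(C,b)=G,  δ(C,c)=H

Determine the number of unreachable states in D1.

Starting at A and following transitions, the reachable set is {A, B, C, D, E, G, H, I}. That leaves F unreachable — 1 in total.

1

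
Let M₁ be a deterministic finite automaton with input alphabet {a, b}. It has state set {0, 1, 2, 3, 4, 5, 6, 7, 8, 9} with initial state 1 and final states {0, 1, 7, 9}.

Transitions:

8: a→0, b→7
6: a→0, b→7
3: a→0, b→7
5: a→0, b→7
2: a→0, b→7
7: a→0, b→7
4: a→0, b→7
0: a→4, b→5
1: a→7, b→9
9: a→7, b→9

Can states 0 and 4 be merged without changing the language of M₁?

No

First remove the unreachable states {2,3,6,8}; 6 states remain.
Initial partition by acceptance: {0,1,7,9} | {4,5}.
On input a, block {0,1,7,9} splits into {1,7,9} and {0}.
On input a, block {1,7,9} splits into {1,9} and {7}.
Stable partition: {1,9} | {4,5} | {0} | {7} — 4 equivalence classes.
0 and 4 end up in different blocks, so they are distinguishable. For instance, the string 'ε' is accepted from only 0.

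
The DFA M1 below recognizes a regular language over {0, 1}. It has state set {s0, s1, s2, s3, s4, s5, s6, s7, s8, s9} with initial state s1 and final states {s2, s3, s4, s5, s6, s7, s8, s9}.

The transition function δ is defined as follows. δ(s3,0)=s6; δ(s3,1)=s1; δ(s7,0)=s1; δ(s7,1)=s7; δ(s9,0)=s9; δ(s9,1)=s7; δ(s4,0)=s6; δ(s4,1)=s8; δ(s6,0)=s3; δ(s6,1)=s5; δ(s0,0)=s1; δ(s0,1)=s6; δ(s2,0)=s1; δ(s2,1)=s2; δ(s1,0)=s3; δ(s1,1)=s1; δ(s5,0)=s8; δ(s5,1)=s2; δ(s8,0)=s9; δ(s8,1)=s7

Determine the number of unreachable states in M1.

2

BFS from s1 reaches {s1, s2, s3, s5, s6, s7, s8, s9}; the 2 state(s) s0, s4 are never visited.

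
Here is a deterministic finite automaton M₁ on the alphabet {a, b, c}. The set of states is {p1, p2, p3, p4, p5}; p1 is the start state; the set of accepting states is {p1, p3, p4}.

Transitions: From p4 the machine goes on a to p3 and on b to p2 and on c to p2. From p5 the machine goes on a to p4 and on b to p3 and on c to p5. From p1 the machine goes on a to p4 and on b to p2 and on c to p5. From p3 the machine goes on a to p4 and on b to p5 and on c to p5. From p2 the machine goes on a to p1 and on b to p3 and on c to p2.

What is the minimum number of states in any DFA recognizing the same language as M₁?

2

Initial partition by acceptance: {p1,p3,p4} | {p2,p5}.
Stable partition: {p1,p3,p4} | {p2,p5} — 2 equivalence classes.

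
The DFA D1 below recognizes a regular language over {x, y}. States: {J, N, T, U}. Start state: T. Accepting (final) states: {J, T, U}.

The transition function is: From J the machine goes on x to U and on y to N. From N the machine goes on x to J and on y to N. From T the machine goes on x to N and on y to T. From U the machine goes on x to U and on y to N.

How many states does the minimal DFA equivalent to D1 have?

Initial partition by acceptance: {J,T,U} | {N}.
Refine {J,T,U} on symbol x: members go to different blocks, giving {J,U} and {T}.
No further refinement is possible. Final partition (3 blocks): {J,U} | {N} | {T}.

3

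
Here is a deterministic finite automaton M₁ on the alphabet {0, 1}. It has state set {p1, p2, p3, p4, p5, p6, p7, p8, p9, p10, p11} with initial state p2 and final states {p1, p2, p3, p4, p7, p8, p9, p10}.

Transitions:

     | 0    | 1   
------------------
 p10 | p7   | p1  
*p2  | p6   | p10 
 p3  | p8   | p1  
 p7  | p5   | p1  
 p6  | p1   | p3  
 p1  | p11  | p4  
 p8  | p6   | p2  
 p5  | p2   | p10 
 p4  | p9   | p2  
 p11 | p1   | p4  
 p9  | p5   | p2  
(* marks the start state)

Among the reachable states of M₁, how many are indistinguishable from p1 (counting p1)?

Every state is reachable, so we keep all 11.
Initial partition by acceptance: {p1,p2,p3,p4,p7,p8,p9,p10} | {p5,p6,p11}.
On input 0, block {p1,p2,p3,p4,p7,p8,p9,p10} splits into {p1,p2,p7,p8,p9} and {p3,p4,p10}.
Refine {p1,p2,p7,p8,p9} on symbol 1: members go to different blocks, giving {p7,p8,p9} and {p1,p2}.
Stable partition: {p7,p8,p9} | {p5,p6,p11} | {p3,p4,p10} | {p1,p2} — 4 equivalence classes.
The equivalence class containing p1 is {p1,p2}, of size 2.

2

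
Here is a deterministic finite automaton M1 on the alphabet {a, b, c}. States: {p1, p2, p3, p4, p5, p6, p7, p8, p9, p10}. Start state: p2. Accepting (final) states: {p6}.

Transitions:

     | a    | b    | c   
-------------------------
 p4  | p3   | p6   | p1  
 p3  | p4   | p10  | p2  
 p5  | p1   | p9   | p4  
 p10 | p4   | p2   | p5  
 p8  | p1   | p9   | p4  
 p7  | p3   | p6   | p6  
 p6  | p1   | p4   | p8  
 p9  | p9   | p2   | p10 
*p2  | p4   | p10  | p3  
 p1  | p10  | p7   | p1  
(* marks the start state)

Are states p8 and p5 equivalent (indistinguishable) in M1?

Yes

P0 = {p6} | {p1,p2,p3,p4,p5,p7,p8,p9,p10}.
Refine {p1,p2,p3,p4,p5,p7,p8,p9,p10} on symbol b: members go to different blocks, giving {p1,p2,p3,p5,p8,p9,p10} and {p4,p7}.
Split {p1,p2,p3,p5,p8,p9,p10} by δ(·,a) → {p1,p5,p8,p9} and {p2,p3,p10}.
On input a, block {p1,p5,p8,p9} splits into {p5,p8,p9} and {p1}.
On input a, block {p5,p8,p9} splits into {p5,p8} and {p9}.
On input c, block {p4,p7} splits into {p4} and {p7}.
Refine {p2,p3,p10} on symbol c: members go to different blocks, giving {p2,p3} and {p10}.
The partition is now stable with 8 blocks: {p6} | {p5,p8} | {p4} | {p2,p3} | {p1} | {p9} | {p7} | {p10}.
p8 and p5 lie in the same block of the stable partition, so they are equivalent — no string distinguishes them.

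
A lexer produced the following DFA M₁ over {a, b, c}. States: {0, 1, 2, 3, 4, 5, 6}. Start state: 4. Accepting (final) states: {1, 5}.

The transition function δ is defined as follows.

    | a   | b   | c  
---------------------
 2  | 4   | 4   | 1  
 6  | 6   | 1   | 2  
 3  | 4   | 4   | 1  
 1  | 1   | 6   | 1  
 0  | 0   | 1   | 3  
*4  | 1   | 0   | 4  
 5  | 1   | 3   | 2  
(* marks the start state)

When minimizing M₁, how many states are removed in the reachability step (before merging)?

1

BFS from 4 reaches {0, 1, 2, 3, 4, 6}; the 1 state(s) 5 are never visited.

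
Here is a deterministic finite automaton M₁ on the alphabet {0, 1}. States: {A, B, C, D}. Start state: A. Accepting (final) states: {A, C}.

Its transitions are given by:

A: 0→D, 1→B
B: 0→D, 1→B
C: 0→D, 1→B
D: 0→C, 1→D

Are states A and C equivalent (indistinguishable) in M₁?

Yes

All states are reachable from the start state.
Start with accepting vs non-accepting: {A,C} | {B,D}.
On input 0, block {B,D} splits into {B} and {D}.
No further refinement is possible. Final partition (3 blocks): {A,C} | {B} | {D}.
A and C lie in the same block of the stable partition, so they are equivalent — no string distinguishes them.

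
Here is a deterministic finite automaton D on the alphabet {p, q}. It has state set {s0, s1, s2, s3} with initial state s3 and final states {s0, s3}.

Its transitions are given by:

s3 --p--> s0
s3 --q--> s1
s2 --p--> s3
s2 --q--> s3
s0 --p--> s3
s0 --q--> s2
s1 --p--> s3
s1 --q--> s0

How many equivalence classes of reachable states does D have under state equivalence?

2

All states are reachable from the start state.
Start with accepting vs non-accepting: {s0,s3} | {s1,s2}.
Stable partition: {s0,s3} | {s1,s2} — 2 equivalence classes.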